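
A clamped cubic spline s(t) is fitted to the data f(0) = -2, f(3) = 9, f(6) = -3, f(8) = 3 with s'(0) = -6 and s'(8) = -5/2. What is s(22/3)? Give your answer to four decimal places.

2.3099

Let M_i = s''(x_i). Step sizes h_i = 3, 3, 2; slopes of the chords Δ_i = (y_(i+1) - y_i)/h_i = 11/3, -4, 3.
  3·M_0 + 12·M_1 + 3·M_2 = 6(Δ_1 - Δ_0) = -46
  3·M_1 + 10·M_2 + 2·M_3 = 6(Δ_2 - Δ_1) = 42
Clamped end conditions give two more equations: 2h_0·M_0 + h_0·M_1 = 6(Δ_0 - s'(0)) = 58 and h_2·M_2 + 2h_2·M_3 = 6(s'(8) - Δ_2) = -33.
Solving: M_0 = 1669/114, M_1 = -189/19, M_2 = 373/38, M_3 = -250/19.
On [6, 8], s(t) = -3 + 16/19·(t - 6) + 373/76·(t - 6)² - 291/152·(t - 6)³.
With (t - 6) = 4/3: s(22/3) = 395/171.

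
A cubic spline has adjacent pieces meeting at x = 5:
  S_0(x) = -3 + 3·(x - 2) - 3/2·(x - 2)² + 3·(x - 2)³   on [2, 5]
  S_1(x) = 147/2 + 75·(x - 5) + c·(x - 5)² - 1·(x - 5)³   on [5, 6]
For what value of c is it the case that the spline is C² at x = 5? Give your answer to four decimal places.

S_0''(x) = -3 + 18·(x - 2), so S_0''(5) = 51. On the right, S_1''(5) = 2c, so c = 51/2.

25.5000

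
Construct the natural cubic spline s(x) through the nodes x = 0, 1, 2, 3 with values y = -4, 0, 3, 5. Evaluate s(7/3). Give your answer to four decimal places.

Write M_i for s''(x_i). With h_i = 1, 1, 1 and divided differences Δ_i = 4, 3, 2, the continuity of s' gives the tridiagonal system
  1·M_0 + 4·M_1 + 1·M_2 = 6(Δ_1 - Δ_0) = -6
  1·M_1 + 4·M_2 + 1·M_3 = 6(Δ_2 - Δ_1) = -6
Natural end conditions: M_0 = M_3 = 0.
Hence M_0 = 0, M_1 = -6/5, M_2 = -6/5, M_3 = 0.
On [2, 3], s(x) = 3 + 12/5·(x - 2) - 3/5·(x - 2)² + 1/5·(x - 2)³.
With (x - 2) = 1/3: s(7/3) = 101/27.

3.7407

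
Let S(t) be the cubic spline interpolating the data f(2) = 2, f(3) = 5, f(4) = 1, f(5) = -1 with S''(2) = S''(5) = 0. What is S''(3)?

-12

With σ_i denoting the second derivative at x_i, h_i = 1, 1, 1, and Δ_i = (y_(i+1) − y_i)/h_i = 3, -4, -2:
  1·σ_0 + 4·σ_1 + 1·σ_2 = 6(Δ_1 - Δ_0) = -42
  1·σ_1 + 4·σ_2 + 1·σ_3 = 6(Δ_2 - Δ_1) = 12
Natural end conditions: σ_0 = σ_3 = 0.
Solving the tridiagonal system: σ_0 = 0, σ_1 = -12, σ_2 = 6, σ_3 = 0.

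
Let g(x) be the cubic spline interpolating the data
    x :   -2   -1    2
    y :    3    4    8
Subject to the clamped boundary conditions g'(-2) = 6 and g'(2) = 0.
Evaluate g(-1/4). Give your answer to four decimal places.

Write σ_i for g''(x_i). With h_i = 1, 3 and divided differences Δ_i = 1, 4/3, the continuity of g' gives the tridiagonal system
  1·σ_0 + 8·σ_1 + 3·σ_2 = 6(Δ_1 - Δ_0) = 2
Clamped end conditions give two more equations: 2h_0·σ_0 + h_0·σ_1 = 6(Δ_0 - g'(-2)) = -30 and h_1·σ_1 + 2h_1·σ_2 = 6(g'(2) - Δ_1) = -8.
Solving: σ_0 = -67/4, σ_1 = 7/2, σ_2 = -37/12.
On [-1, 2], g(x) = 4 - 5/8·(x + 1) + 7/4·(x + 1)² - 79/216·(x + 1)³.
With (x + 1) = 3/4: g(-1/4) = 2233/512.

4.3613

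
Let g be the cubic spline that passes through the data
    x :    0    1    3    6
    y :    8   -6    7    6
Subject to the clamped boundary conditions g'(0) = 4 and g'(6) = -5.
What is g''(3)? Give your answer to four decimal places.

-11.7544

Write σ_i for g''(x_i). With h_i = 1, 2, 3 and divided differences Δ_i = -14, 13/2, -1/3, the continuity of g' gives the tridiagonal system
  1·σ_0 + 6·σ_1 + 2·σ_2 = 6(Δ_1 - Δ_0) = 123
  2·σ_1 + 10·σ_2 + 3·σ_3 = 6(Δ_2 - Δ_1) = -41
Clamped end conditions give two more equations: 2h_0·σ_0 + h_0·σ_1 = 6(Δ_0 - g'(0)) = -108 and h_2·σ_2 + 2h_2·σ_3 = 6(g'(6) - Δ_2) = -28.
Hence σ_0 = -4117/57, σ_1 = 2078/57, σ_2 = -670/57, σ_3 = 23/19.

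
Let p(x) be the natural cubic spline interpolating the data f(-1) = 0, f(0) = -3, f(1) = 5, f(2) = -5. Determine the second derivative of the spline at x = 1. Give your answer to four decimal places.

Let M_i = p''(x_i). Step sizes h_i = 1, 1, 1; slopes of the chords Δ_i = (y_(i+1) - y_i)/h_i = -3, 8, -10.
  1·M_0 + 4·M_1 + 1·M_2 = 6(Δ_1 - Δ_0) = 66
  1·M_1 + 4·M_2 + 1·M_3 = 6(Δ_2 - Δ_1) = -108
Natural end conditions: M_0 = M_3 = 0.
Forward elimination and back-substitution give M_0 = 0, M_1 = 124/5, M_2 = -166/5, M_3 = 0.

-33.2000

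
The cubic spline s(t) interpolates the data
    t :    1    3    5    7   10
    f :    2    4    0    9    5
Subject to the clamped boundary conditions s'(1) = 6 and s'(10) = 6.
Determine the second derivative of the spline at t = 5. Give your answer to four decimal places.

With M_i denoting the second derivative at x_i, h_i = 2, 2, 2, 3, and Δ_i = (y_(i+1) − y_i)/h_i = 1, -2, 9/2, -4/3:
  2·M_0 + 8·M_1 + 2·M_2 = 6(Δ_1 - Δ_0) = -18
  2·M_1 + 8·M_2 + 2·M_3 = 6(Δ_2 - Δ_1) = 39
  2·M_2 + 10·M_3 + 3·M_4 = 6(Δ_3 - Δ_2) = -35
Clamped end conditions give two more equations: 2h_0·M_0 + h_0·M_1 = 6(Δ_0 - s'(1)) = -30 and h_3·M_3 + 2h_3·M_4 = 6(s'(10) - Δ_3) = 44.
Forward elimination and back-substitution give M_0 = -1709/276, M_1 = -361/138, M_2 = 2113/276, M_3 = -587/69, M_4 = 533/46.

7.6558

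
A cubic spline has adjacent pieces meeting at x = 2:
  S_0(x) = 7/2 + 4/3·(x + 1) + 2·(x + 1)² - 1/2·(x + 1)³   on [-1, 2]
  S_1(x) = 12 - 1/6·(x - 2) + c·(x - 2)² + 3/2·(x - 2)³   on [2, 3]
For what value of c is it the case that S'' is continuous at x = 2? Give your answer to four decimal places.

S_0''(x) = 4 - 3·(x + 1), so S_0''(2) = -5. On the right, S_1''(2) = 2c, so c = -5/2.

-2.5000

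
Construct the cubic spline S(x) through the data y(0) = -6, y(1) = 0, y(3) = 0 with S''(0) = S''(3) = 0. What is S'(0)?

Let M_i = S''(x_i). Step sizes h_i = 1, 2; slopes of the chords Δ_i = (y_(i+1) - y_i)/h_i = 6, 0.
  1·M_0 + 6·M_1 + 2·M_2 = 6(Δ_1 - Δ_0) = -36
Natural end conditions: M_0 = M_2 = 0.
Solving the tridiagonal system: M_0 = 0, M_1 = -6, M_2 = 0.
On [0, 1], S'(x) = b_0 + 2c_0·x + 3d_0·x² with b_0 = Δ_0 - h_0(2M_0 + M_1)/6 = 7, c_0 = M_0/2 = 0, d_0 = (M_1 - M_0)/(6h_0) = -1. So S'(0) = 7.

7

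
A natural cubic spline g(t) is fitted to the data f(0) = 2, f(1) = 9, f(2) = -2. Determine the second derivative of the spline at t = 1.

-27

Let M_i = g''(x_i). Step sizes h_i = 1, 1; slopes of the chords Δ_i = (y_(i+1) - y_i)/h_i = 7, -11.
  1·M_0 + 4·M_1 + 1·M_2 = 6(Δ_1 - Δ_0) = -108
Natural end conditions: M_0 = M_2 = 0.
Forward elimination and back-substitution give M_0 = 0, M_1 = -27, M_2 = 0.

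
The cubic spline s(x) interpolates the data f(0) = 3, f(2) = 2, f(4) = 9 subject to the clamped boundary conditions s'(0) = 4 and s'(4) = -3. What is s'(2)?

With σ_i denoting the second derivative at x_i, h_i = 2, 2, and Δ_i = (y_(i+1) − y_i)/h_i = -1/2, 7/2:
  2·σ_0 + 8·σ_1 + 2·σ_2 = 6(Δ_1 - Δ_0) = 24
Clamped end conditions give two more equations: 2h_0·σ_0 + h_0·σ_1 = 6(Δ_0 - s'(0)) = -27 and h_1·σ_1 + 2h_1·σ_2 = 6(s'(4) - Δ_1) = -39.
Forward elimination and back-substitution give σ_0 = -23/2, σ_1 = 19/2, σ_2 = -29/2.
On [2, 4], s'(x) = b_1 + 2c_1·(x - 2) + 3d_1·(x - 2)² with b_1 = Δ_1 - h_1(2σ_1 + σ_2)/6 = 2, c_1 = σ_1/2 = 19/4, d_1 = (σ_2 - σ_1)/(6h_1) = -2. So s'(2) = 2.

2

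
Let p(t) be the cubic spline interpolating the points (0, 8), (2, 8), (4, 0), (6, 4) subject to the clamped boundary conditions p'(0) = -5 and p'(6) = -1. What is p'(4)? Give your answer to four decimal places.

With σ_i denoting the second derivative at x_i, h_i = 2, 2, 2, and Δ_i = (y_(i+1) − y_i)/h_i = 0, -4, 2:
  2·σ_0 + 8·σ_1 + 2·σ_2 = 6(Δ_1 - Δ_0) = -24
  2·σ_1 + 8·σ_2 + 2·σ_3 = 6(Δ_2 - Δ_1) = 36
Clamped end conditions give two more equations: 2h_0·σ_0 + h_0·σ_1 = 6(Δ_0 - p'(0)) = 30 and h_2·σ_2 + 2h_2·σ_3 = 6(p'(6) - Δ_2) = -18.
Forward elimination and back-substitution give σ_0 = 173/15, σ_1 = -121/15, σ_2 = 131/15, σ_3 = -133/15.
On [4, 6], p'(t) = b_2 + 2c_2·(t - 4) + 3d_2·(t - 4)² with b_2 = Δ_2 - h_2(2σ_2 + σ_3)/6 = -13/15, c_2 = σ_2/2 = 131/30, d_2 = (σ_3 - σ_2)/(6h_2) = -22/15. So p'(4) = -13/15.

-0.8667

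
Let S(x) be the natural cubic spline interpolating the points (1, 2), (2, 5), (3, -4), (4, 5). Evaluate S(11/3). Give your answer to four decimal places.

0.3407

Write m_i for S''(x_i). With h_i = 1, 1, 1 and divided differences Δ_i = 3, -9, 9, the continuity of S' gives the tridiagonal system
  1·m_0 + 4·m_1 + 1·m_2 = 6(Δ_1 - Δ_0) = -72
  1·m_1 + 4·m_2 + 1·m_3 = 6(Δ_2 - Δ_1) = 108
Natural end conditions: m_0 = m_3 = 0.
Solving: m_0 = 0, m_1 = -132/5, m_2 = 168/5, m_3 = 0.
On [3, 4], S(x) = -4 - 11/5·(x - 3) + 84/5·(x - 3)² - 28/5·(x - 3)³.
With (x - 3) = 2/3: S(11/3) = 46/135.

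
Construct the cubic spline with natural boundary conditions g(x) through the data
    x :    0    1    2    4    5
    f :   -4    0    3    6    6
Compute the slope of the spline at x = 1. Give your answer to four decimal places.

With M_i denoting the second derivative at x_i, h_i = 1, 1, 2, 1, and Δ_i = (y_(i+1) − y_i)/h_i = 4, 3, 3/2, 0:
  1·M_0 + 4·M_1 + 1·M_2 = 6(Δ_1 - Δ_0) = -6
  1·M_1 + 6·M_2 + 2·M_3 = 6(Δ_2 - Δ_1) = -9
  2·M_2 + 6·M_3 + 1·M_4 = 6(Δ_3 - Δ_2) = -9
Natural end conditions: M_0 = M_4 = 0.
Forward elimination and back-substitution give M_0 = 0, M_1 = -78/61, M_2 = -54/61, M_3 = -147/122, M_4 = 0.
On [1, 2], g'(x) = b_1 + 2c_1·(x - 1) + 3d_1·(x - 1)² with b_1 = Δ_1 - h_1(2M_1 + M_2)/6 = 218/61, c_1 = M_1/2 = -39/61, d_1 = (M_2 - M_1)/(6h_1) = 4/61. So g'(1) = 218/61.

3.5738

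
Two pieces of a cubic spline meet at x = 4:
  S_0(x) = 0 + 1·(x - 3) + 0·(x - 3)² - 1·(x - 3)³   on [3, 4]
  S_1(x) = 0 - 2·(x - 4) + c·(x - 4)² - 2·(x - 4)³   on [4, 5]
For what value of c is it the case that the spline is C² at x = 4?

-3

S_0''(x) = 0 - 6·(x - 3), so S_0''(4) = -6. On the right, S_1''(4) = 2c, so c = -3.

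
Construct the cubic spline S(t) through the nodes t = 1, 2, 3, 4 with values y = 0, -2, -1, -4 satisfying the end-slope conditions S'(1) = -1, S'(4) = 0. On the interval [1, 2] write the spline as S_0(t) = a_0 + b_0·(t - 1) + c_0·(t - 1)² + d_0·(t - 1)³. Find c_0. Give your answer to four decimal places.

-3.8667

With m_i denoting the second derivative at x_i, h_i = 1, 1, 1, and Δ_i = (y_(i+1) − y_i)/h_i = -2, 1, -3:
  1·m_0 + 4·m_1 + 1·m_2 = 6(Δ_1 - Δ_0) = 18
  1·m_1 + 4·m_2 + 1·m_3 = 6(Δ_2 - Δ_1) = -24
Clamped end conditions give two more equations: 2h_0·m_0 + h_0·m_1 = 6(Δ_0 - S'(1)) = -6 and h_2·m_2 + 2h_2·m_3 = 6(S'(4) - Δ_2) = 18.
Solving the tridiagonal system: m_0 = -116/15, m_1 = 142/15, m_2 = -182/15, m_3 = 226/15.
On [1, 2], with S_0(t) = a_0 + b_0·(t - 1) + c_0·(t - 1)² + d_0·(t - 1)³: c_0 = m_0/2 = -58/15, d_0 = (m_1 - m_0)/(6h_0) = 43/15, b_0 = Δ_0 - h_0(2m_0 + m_1)/6 = -1.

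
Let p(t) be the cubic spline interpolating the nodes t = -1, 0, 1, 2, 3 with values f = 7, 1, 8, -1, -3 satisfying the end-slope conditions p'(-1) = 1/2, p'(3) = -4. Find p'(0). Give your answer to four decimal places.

Put m_i = p'' at the i-th knot. Here h = (1, 1, 1, 1) and Δ = (-6, 7, -9, -2), so the interior equations h_(i-1)·m_(i-1) + 2(h_(i-1)+h_i)·m_i + h_i·m_(i+1) = 6(Δ_i − Δ_(i-1)) read
  1·m_0 + 4·m_1 + 1·m_2 = 6(Δ_1 - Δ_0) = 78
  1·m_1 + 4·m_2 + 1·m_3 = 6(Δ_2 - Δ_1) = -96
  1·m_2 + 4·m_3 + 1·m_4 = 6(Δ_3 - Δ_2) = 42
Clamped end conditions give two more equations: 2h_0·m_0 + h_0·m_1 = 6(Δ_0 - p'(-1)) = -39 and h_3·m_3 + 2h_3·m_4 = 6(p'(3) - Δ_3) = -12.
Solving: m_0 = -2193/56, m_1 = 1101/28, m_2 = -321/8, m_3 = 705/28, m_4 = -1041/56.
On [0, 1], p'(t) = b_1 + 2c_1·t + 3d_1·t² with b_1 = Δ_1 - h_1(2m_1 + m_2)/6 = 65/112, c_1 = m_1/2 = 1101/56, d_1 = (m_2 - m_1)/(6h_1) = -1483/112. So p'(0) = 65/112.

0.5804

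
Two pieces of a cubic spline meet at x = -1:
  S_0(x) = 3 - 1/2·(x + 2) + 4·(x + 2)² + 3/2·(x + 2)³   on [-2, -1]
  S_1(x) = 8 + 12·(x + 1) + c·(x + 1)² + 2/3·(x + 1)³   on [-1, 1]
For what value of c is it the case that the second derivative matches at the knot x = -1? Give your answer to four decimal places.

8.5000

S_0''(x) = 8 + 9·(x + 2), so S_0''(-1) = 17. On the right, S_1''(-1) = 2c, so c = 17/2.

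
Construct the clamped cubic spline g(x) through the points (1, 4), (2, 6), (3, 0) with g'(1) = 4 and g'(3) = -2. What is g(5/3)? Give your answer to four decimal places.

6.2963

With m_i denoting the second derivative at x_i, h_i = 1, 1, and Δ_i = (y_(i+1) − y_i)/h_i = 2, -6:
  1·m_0 + 4·m_1 + 1·m_2 = 6(Δ_1 - Δ_0) = -48
Clamped end conditions give two more equations: 2h_0·m_0 + h_0·m_1 = 6(Δ_0 - g'(1)) = -12 and h_1·m_1 + 2h_1·m_2 = 6(g'(3) - Δ_1) = 24.
Forward elimination and back-substitution give m_0 = 3, m_1 = -18, m_2 = 21.
On [1, 2], g(x) = 4 + 4·(x - 1) + 3/2·(x - 1)² - 7/2·(x - 1)³.
With (x - 1) = 2/3: g(5/3) = 170/27.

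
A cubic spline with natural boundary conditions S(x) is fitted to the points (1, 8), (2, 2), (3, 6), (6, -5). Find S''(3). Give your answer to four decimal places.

-7.8710

Write M_i for S''(x_i). With h_i = 1, 1, 3 and divided differences Δ_i = -6, 4, -11/3, the continuity of S' gives the tridiagonal system
  1·M_0 + 4·M_1 + 1·M_2 = 6(Δ_1 - Δ_0) = 60
  1·M_1 + 8·M_2 + 3·M_3 = 6(Δ_2 - Δ_1) = -46
Natural end conditions: M_0 = M_3 = 0.
Forward elimination and back-substitution give M_0 = 0, M_1 = 526/31, M_2 = -244/31, M_3 = 0.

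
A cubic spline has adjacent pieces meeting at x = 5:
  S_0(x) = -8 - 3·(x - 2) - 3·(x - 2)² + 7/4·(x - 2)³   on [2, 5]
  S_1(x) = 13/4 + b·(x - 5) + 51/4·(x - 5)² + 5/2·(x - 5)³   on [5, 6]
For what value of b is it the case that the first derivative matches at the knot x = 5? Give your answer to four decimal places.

S_0'(x) = -3 - 6·(x - 2) + 21/4·(x - 2)², so S_0'(5) = 105/4. On the right, S_1'(5) = b, so b = 105/4.

26.2500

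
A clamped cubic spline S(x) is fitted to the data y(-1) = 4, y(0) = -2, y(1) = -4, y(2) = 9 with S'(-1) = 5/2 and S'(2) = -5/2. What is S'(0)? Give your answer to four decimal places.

Put m_i = S'' at the i-th knot. Here h = (1, 1, 1) and Δ = (-6, -2, 13), so the interior equations h_(i-1)·m_(i-1) + 2(h_(i-1)+h_i)·m_i + h_i·m_(i+1) = 6(Δ_i − Δ_(i-1)) read
  1·m_0 + 4·m_1 + 1·m_2 = 6(Δ_1 - Δ_0) = 24
  1·m_1 + 4·m_2 + 1·m_3 = 6(Δ_2 - Δ_1) = 90
Clamped end conditions give two more equations: 2h_0·m_0 + h_0·m_1 = 6(Δ_0 - S'(-1)) = -51 and h_2·m_2 + 2h_2·m_3 = 6(S'(2) - Δ_2) = -93.
Hence m_0 = -407/15, m_1 = 49/15, m_2 = 571/15, m_3 = -983/15.
On [0, 1], S'(x) = b_1 + 2c_1·x + 3d_1·x² with b_1 = Δ_1 - h_1(2m_1 + m_2)/6 = -283/30, c_1 = m_1/2 = 49/30, d_1 = (m_2 - m_1)/(6h_1) = 29/5. So S'(0) = -283/30.

-9.4333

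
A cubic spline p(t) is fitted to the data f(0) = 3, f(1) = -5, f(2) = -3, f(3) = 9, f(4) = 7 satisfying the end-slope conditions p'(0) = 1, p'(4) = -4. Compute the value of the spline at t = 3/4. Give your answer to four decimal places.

-2.6509

Let M_i = p''(x_i). Step sizes h_i = 1, 1, 1, 1; slopes of the chords Δ_i = (y_(i+1) - y_i)/h_i = -8, 2, 12, -2.
  1·M_0 + 4·M_1 + 1·M_2 = 6(Δ_1 - Δ_0) = 60
  1·M_1 + 4·M_2 + 1·M_3 = 6(Δ_2 - Δ_1) = 60
  1·M_2 + 4·M_3 + 1·M_4 = 6(Δ_3 - Δ_2) = -84
Clamped end conditions give two more equations: 2h_0·M_0 + h_0·M_1 = 6(Δ_0 - p'(0)) = -54 and h_3·M_3 + 2h_3·M_4 = 6(p'(4) - Δ_3) = -12.
Solving: M_0 = -1037/28, M_1 = 281/14, M_2 = 67/4, M_3 = -379/14, M_4 = 211/28.
On [0, 1], p(t) = 3 + 1·t - 1037/56·t² + 533/56·t³.
With t = 3/4: p(3/4) = -9501/3584.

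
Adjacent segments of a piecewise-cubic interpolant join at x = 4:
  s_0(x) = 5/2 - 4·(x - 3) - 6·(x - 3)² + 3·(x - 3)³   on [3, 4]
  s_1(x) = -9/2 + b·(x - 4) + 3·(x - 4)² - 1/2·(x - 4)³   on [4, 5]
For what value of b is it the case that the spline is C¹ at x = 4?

-7

s_0'(x) = -4 - 12·(x - 3) + 9·(x - 3)², so s_0'(4) = -7. On the right, s_1'(4) = b, so b = -7.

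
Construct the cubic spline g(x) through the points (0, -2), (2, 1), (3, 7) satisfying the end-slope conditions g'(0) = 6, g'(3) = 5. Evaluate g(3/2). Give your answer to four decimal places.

-0.0547

Write σ_i for g''(x_i). With h_i = 2, 1 and divided differences Δ_i = 3/2, 6, the continuity of g' gives the tridiagonal system
  2·σ_0 + 6·σ_1 + 1·σ_2 = 6(Δ_1 - Δ_0) = 27
Clamped end conditions give two more equations: 2h_0·σ_0 + h_0·σ_1 = 6(Δ_0 - g'(0)) = -27 and h_1·σ_1 + 2h_1·σ_2 = 6(g'(3) - Δ_1) = -6.
Forward elimination and back-substitution give σ_0 = -139/12, σ_1 = 29/3, σ_2 = -47/6.
On [0, 2], g(x) = -2 + 6·x - 139/24·x² + 85/48·x³.
With x = 3/2: g(3/2) = -7/128.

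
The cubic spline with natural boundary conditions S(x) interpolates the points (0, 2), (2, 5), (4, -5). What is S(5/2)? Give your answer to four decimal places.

Write σ_i for S''(x_i). With h_i = 2, 2 and divided differences Δ_i = 3/2, -5, the continuity of S' gives the tridiagonal system
  2·σ_0 + 8·σ_1 + 2·σ_2 = 6(Δ_1 - Δ_0) = -39
Natural end conditions: σ_0 = σ_2 = 0.
Solving the tridiagonal system: σ_0 = 0, σ_1 = -39/8, σ_2 = 0.
On [2, 4], S(x) = 5 - 7/4·(x - 2) - 39/16·(x - 2)² + 13/32·(x - 2)³.
With (x - 2) = 1/2: S(5/2) = 913/256.

3.5664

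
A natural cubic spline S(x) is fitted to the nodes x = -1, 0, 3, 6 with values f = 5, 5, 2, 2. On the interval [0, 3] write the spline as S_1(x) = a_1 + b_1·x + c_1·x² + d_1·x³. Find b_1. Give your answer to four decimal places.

With M_i denoting the second derivative at x_i, h_i = 1, 3, 3, and Δ_i = (y_(i+1) − y_i)/h_i = 0, -1, 0:
  1·M_0 + 8·M_1 + 3·M_2 = 6(Δ_1 - Δ_0) = -6
  3·M_1 + 12·M_2 + 3·M_3 = 6(Δ_2 - Δ_1) = 6
Natural end conditions: M_0 = M_3 = 0.
Forward elimination and back-substitution give M_0 = 0, M_1 = -30/29, M_2 = 22/29, M_3 = 0.
On [0, 3], with S_1(x) = a_1 + b_1·x + c_1·x² + d_1·x³: c_1 = M_1/2 = -15/29, d_1 = (M_2 - M_1)/(6h_1) = 26/261, b_1 = Δ_1 - h_1(2M_1 + M_2)/6 = -10/29.

-0.3448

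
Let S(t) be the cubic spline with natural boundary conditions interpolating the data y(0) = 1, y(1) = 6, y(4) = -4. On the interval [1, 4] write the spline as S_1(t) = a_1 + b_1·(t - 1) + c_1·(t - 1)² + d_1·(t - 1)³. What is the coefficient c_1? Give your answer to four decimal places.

With m_i denoting the second derivative at x_i, h_i = 1, 3, and Δ_i = (y_(i+1) − y_i)/h_i = 5, -10/3:
  1·m_0 + 8·m_1 + 3·m_2 = 6(Δ_1 - Δ_0) = -50
Natural end conditions: m_0 = m_2 = 0.
Solving the tridiagonal system: m_0 = 0, m_1 = -25/4, m_2 = 0.
On [1, 4], with S_1(t) = a_1 + b_1·(t - 1) + c_1·(t - 1)² + d_1·(t - 1)³: c_1 = m_1/2 = -25/8, d_1 = (m_2 - m_1)/(6h_1) = 25/72, b_1 = Δ_1 - h_1(2m_1 + m_2)/6 = 35/12.

-3.1250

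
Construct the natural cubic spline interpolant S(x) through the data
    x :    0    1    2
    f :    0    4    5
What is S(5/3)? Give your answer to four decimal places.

4.8889

With σ_i denoting the second derivative at x_i, h_i = 1, 1, and Δ_i = (y_(i+1) − y_i)/h_i = 4, 1:
  1·σ_0 + 4·σ_1 + 1·σ_2 = 6(Δ_1 - Δ_0) = -18
Natural end conditions: σ_0 = σ_2 = 0.
Solving: σ_0 = 0, σ_1 = -9/2, σ_2 = 0.
On [1, 2], S(x) = 4 + 5/2·(x - 1) - 9/4·(x - 1)² + 3/4·(x - 1)³.
With (x - 1) = 2/3: S(5/3) = 44/9.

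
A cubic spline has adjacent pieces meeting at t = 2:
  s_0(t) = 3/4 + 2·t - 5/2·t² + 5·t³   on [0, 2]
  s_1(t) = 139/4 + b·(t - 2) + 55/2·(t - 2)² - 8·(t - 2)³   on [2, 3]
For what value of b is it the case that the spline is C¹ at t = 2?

s_0'(t) = 2 - 5·t + 15·t², so s_0'(2) = 52. On the right, s_1'(2) = b, so b = 52.

52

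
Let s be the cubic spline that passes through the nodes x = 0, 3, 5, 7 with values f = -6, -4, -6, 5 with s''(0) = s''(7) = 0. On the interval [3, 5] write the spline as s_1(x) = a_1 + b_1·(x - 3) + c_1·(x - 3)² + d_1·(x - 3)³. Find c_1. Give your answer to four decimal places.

With σ_i denoting the second derivative at x_i, h_i = 3, 2, 2, and Δ_i = (y_(i+1) − y_i)/h_i = 2/3, -1, 11/2:
  3·σ_0 + 10·σ_1 + 2·σ_2 = 6(Δ_1 - Δ_0) = -10
  2·σ_1 + 8·σ_2 + 2·σ_3 = 6(Δ_2 - Δ_1) = 39
Natural end conditions: σ_0 = σ_3 = 0.
Hence σ_0 = 0, σ_1 = -79/38, σ_2 = 205/38, σ_3 = 0.
On [3, 5], with s_1(x) = a_1 + b_1·(x - 3) + c_1·(x - 3)² + d_1·(x - 3)³: c_1 = σ_1/2 = -79/76, d_1 = (σ_2 - σ_1)/(6h_1) = 71/114, b_1 = Δ_1 - h_1(2σ_1 + σ_2)/6 = -161/114.

-1.0395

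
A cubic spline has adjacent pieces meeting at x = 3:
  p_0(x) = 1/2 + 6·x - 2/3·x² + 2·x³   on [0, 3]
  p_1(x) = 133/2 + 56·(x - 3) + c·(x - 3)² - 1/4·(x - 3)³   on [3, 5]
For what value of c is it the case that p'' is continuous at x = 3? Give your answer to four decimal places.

p_0''(x) = -4/3 + 12·x, so p_0''(3) = 104/3. On the right, p_1''(3) = 2c, so c = 52/3.

17.3333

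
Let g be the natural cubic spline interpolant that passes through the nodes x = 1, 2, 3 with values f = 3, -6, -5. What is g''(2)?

Let σ_i = g''(x_i). Step sizes h_i = 1, 1; slopes of the chords Δ_i = (y_(i+1) - y_i)/h_i = -9, 1.
  1·σ_0 + 4·σ_1 + 1·σ_2 = 6(Δ_1 - Δ_0) = 60
Natural end conditions: σ_0 = σ_2 = 0.
Forward elimination and back-substitution give σ_0 = 0, σ_1 = 15, σ_2 = 0.

15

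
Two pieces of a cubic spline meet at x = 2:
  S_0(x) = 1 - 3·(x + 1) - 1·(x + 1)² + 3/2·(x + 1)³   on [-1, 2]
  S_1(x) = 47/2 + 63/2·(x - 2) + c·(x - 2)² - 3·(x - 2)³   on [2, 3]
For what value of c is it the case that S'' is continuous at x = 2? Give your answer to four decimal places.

S_0''(x) = -2 + 9·(x + 1), so S_0''(2) = 25. On the right, S_1''(2) = 2c, so c = 25/2.

12.5000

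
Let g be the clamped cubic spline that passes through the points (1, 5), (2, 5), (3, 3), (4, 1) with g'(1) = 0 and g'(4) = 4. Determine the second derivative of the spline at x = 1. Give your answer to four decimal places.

1.0667

With m_i denoting the second derivative at x_i, h_i = 1, 1, 1, and Δ_i = (y_(i+1) − y_i)/h_i = 0, -2, -2:
  1·m_0 + 4·m_1 + 1·m_2 = 6(Δ_1 - Δ_0) = -12
  1·m_1 + 4·m_2 + 1·m_3 = 6(Δ_2 - Δ_1) = 0
Clamped end conditions give two more equations: 2h_0·m_0 + h_0·m_1 = 6(Δ_0 - g'(1)) = 0 and h_2·m_2 + 2h_2·m_3 = 6(g'(4) - Δ_2) = 36.
Hence m_0 = 16/15, m_1 = -32/15, m_2 = -68/15, m_3 = 304/15.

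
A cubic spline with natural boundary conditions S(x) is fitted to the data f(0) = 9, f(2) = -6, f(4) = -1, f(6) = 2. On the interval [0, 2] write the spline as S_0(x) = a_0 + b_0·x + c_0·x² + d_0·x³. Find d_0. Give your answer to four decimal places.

With M_i denoting the second derivative at x_i, h_i = 2, 2, 2, and Δ_i = (y_(i+1) − y_i)/h_i = -15/2, 5/2, 3/2:
  2·M_0 + 8·M_1 + 2·M_2 = 6(Δ_1 - Δ_0) = 60
  2·M_1 + 8·M_2 + 2·M_3 = 6(Δ_2 - Δ_1) = -6
Natural end conditions: M_0 = M_3 = 0.
Solving: M_0 = 0, M_1 = 41/5, M_2 = -14/5, M_3 = 0.
On [0, 2], with S_0(x) = a_0 + b_0·x + c_0·x² + d_0·x³: c_0 = M_0/2 = 0, d_0 = (M_1 - M_0)/(6h_0) = 41/60, b_0 = Δ_0 - h_0(2M_0 + M_1)/6 = -307/30.

0.6833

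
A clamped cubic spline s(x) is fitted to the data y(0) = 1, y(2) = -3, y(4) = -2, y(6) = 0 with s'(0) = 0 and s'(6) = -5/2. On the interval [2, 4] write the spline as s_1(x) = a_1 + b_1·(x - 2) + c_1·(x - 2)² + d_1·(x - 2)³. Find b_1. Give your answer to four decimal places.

Let M_i = s''(x_i). Step sizes h_i = 2, 2, 2; slopes of the chords Δ_i = (y_(i+1) - y_i)/h_i = -2, 1/2, 1.
  2·M_0 + 8·M_1 + 2·M_2 = 6(Δ_1 - Δ_0) = 15
  2·M_1 + 8·M_2 + 2·M_3 = 6(Δ_2 - Δ_1) = 3
Clamped end conditions give two more equations: 2h_0·M_0 + h_0·M_1 = 6(Δ_0 - s'(0)) = -12 and h_2·M_2 + 2h_2·M_3 = 6(s'(6) - Δ_2) = -21.
Hence M_0 = -13/3, M_1 = 8/3, M_2 = 7/6, M_3 = -35/6.
On [2, 4], with s_1(x) = a_1 + b_1·(x - 2) + c_1·(x - 2)² + d_1·(x - 2)³: c_1 = M_1/2 = 4/3, d_1 = (M_2 - M_1)/(6h_1) = -1/8, b_1 = Δ_1 - h_1(2M_1 + M_2)/6 = -5/3.

-1.6667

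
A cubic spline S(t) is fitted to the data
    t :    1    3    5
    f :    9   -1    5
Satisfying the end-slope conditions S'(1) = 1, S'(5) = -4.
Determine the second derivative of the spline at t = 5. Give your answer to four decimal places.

Let m_i = S''(x_i). Step sizes h_i = 2, 2; slopes of the chords Δ_i = (y_(i+1) - y_i)/h_i = -5, 3.
  2·m_0 + 8·m_1 + 2·m_2 = 6(Δ_1 - Δ_0) = 48
Clamped end conditions give two more equations: 2h_0·m_0 + h_0·m_1 = 6(Δ_0 - S'(1)) = -36 and h_1·m_1 + 2h_1·m_2 = 6(S'(5) - Δ_1) = -42.
Hence m_0 = -65/4, m_1 = 29/2, m_2 = -71/4.

-17.7500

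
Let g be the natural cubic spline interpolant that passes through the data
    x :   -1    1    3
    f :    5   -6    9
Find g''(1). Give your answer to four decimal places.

Write M_i for g''(x_i). With h_i = 2, 2 and divided differences Δ_i = -11/2, 15/2, the continuity of g' gives the tridiagonal system
  2·M_0 + 8·M_1 + 2·M_2 = 6(Δ_1 - Δ_0) = 78
Natural end conditions: M_0 = M_2 = 0.
Solving: M_0 = 0, M_1 = 39/4, M_2 = 0.

9.7500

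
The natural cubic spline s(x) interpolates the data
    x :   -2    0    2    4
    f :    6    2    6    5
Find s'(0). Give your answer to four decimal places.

Write M_i for s''(x_i). With h_i = 2, 2, 2 and divided differences Δ_i = -2, 2, -1/2, the continuity of s' gives the tridiagonal system
  2·M_0 + 8·M_1 + 2·M_2 = 6(Δ_1 - Δ_0) = 24
  2·M_1 + 8·M_2 + 2·M_3 = 6(Δ_2 - Δ_1) = -15
Natural end conditions: M_0 = M_3 = 0.
Solving the tridiagonal system: M_0 = 0, M_1 = 37/10, M_2 = -14/5, M_3 = 0.
On [0, 2], s'(x) = b_1 + 2c_1·x + 3d_1·x² with b_1 = Δ_1 - h_1(2M_1 + M_2)/6 = 7/15, c_1 = M_1/2 = 37/20, d_1 = (M_2 - M_1)/(6h_1) = -13/24. So s'(0) = 7/15.

0.4667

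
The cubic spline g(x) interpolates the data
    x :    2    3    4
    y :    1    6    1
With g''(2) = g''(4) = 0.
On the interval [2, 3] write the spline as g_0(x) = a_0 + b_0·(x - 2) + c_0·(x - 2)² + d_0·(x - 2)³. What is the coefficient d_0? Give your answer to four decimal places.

With M_i denoting the second derivative at x_i, h_i = 1, 1, and Δ_i = (y_(i+1) − y_i)/h_i = 5, -5:
  1·M_0 + 4·M_1 + 1·M_2 = 6(Δ_1 - Δ_0) = -60
Natural end conditions: M_0 = M_2 = 0.
Solving: M_0 = 0, M_1 = -15, M_2 = 0.
On [2, 3], with g_0(x) = a_0 + b_0·(x - 2) + c_0·(x - 2)² + d_0·(x - 2)³: c_0 = M_0/2 = 0, d_0 = (M_1 - M_0)/(6h_0) = -5/2, b_0 = Δ_0 - h_0(2M_0 + M_1)/6 = 15/2.

-2.5000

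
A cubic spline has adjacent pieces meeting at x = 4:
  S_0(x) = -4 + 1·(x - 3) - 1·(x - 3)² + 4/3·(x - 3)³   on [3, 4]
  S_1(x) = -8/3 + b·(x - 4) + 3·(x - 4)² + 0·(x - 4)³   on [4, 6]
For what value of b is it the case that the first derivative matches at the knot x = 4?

3

S_0'(x) = 1 - 2·(x - 3) + 4·(x - 3)², so S_0'(4) = 3. On the right, S_1'(4) = b, so b = 3.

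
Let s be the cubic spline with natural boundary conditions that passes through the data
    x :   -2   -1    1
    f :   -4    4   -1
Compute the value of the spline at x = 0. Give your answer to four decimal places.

Put M_i = s'' at the i-th knot. Here h = (1, 2) and Δ = (8, -5/2), so the interior equations h_(i-1)·M_(i-1) + 2(h_(i-1)+h_i)·M_i + h_i·M_(i+1) = 6(Δ_i − Δ_(i-1)) read
  1·M_0 + 6·M_1 + 2·M_2 = 6(Δ_1 - Δ_0) = -63
Natural end conditions: M_0 = M_2 = 0.
Forward elimination and back-substitution give M_0 = 0, M_1 = -21/2, M_2 = 0.
On [-1, 1], s(x) = 4 + 9/2·(x + 1) - 21/4·(x + 1)² + 7/8·(x + 1)³.
With (x + 1) = 1: s(0) = 33/8.

4.1250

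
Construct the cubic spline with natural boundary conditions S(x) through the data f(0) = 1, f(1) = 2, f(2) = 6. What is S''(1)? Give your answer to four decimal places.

Put m_i = S'' at the i-th knot. Here h = (1, 1) and Δ = (1, 4), so the interior equations h_(i-1)·m_(i-1) + 2(h_(i-1)+h_i)·m_i + h_i·m_(i+1) = 6(Δ_i − Δ_(i-1)) read
  1·m_0 + 4·m_1 + 1·m_2 = 6(Δ_1 - Δ_0) = 18
Natural end conditions: m_0 = m_2 = 0.
Hence m_0 = 0, m_1 = 9/2, m_2 = 0.

4.5000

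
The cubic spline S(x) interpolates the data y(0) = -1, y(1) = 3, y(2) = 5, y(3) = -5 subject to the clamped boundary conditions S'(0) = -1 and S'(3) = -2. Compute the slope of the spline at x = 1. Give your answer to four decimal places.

6.5333

Let m_i = S''(x_i). Step sizes h_i = 1, 1, 1; slopes of the chords Δ_i = (y_(i+1) - y_i)/h_i = 4, 2, -10.
  1·m_0 + 4·m_1 + 1·m_2 = 6(Δ_1 - Δ_0) = -12
  1·m_1 + 4·m_2 + 1·m_3 = 6(Δ_2 - Δ_1) = -72
Clamped end conditions give two more equations: 2h_0·m_0 + h_0·m_1 = 6(Δ_0 - S'(0)) = 30 and h_2·m_2 + 2h_2·m_3 = 6(S'(3) - Δ_2) = 48.
Solving the tridiagonal system: m_0 = 224/15, m_1 = 2/15, m_2 = -412/15, m_3 = 566/15.
On [1, 2], S'(x) = b_1 + 2c_1·(x - 1) + 3d_1·(x - 1)² with b_1 = Δ_1 - h_1(2m_1 + m_2)/6 = 98/15, c_1 = m_1/2 = 1/15, d_1 = (m_2 - m_1)/(6h_1) = -23/5. So S'(1) = 98/15.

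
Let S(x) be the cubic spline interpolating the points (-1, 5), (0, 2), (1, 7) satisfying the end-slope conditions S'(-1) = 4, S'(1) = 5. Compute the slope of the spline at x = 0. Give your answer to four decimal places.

Put m_i = S'' at the i-th knot. Here h = (1, 1) and Δ = (-3, 5), so the interior equations h_(i-1)·m_(i-1) + 2(h_(i-1)+h_i)·m_i + h_i·m_(i+1) = 6(Δ_i − Δ_(i-1)) read
  1·m_0 + 4·m_1 + 1·m_2 = 6(Δ_1 - Δ_0) = 48
Clamped end conditions give two more equations: 2h_0·m_0 + h_0·m_1 = 6(Δ_0 - S'(-1)) = -42 and h_1·m_1 + 2h_1·m_2 = 6(S'(1) - Δ_1) = 0.
Forward elimination and back-substitution give m_0 = -65/2, m_1 = 23, m_2 = -23/2.
On [0, 1], S'(x) = b_1 + 2c_1·x + 3d_1·x² with b_1 = Δ_1 - h_1(2m_1 + m_2)/6 = -3/4, c_1 = m_1/2 = 23/2, d_1 = (m_2 - m_1)/(6h_1) = -23/4. So S'(0) = -3/4.

-0.7500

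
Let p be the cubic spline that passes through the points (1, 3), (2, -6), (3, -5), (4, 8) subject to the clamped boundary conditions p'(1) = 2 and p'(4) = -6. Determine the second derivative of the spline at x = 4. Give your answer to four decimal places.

-72.9333

Let M_i = p''(x_i). Step sizes h_i = 1, 1, 1; slopes of the chords Δ_i = (y_(i+1) - y_i)/h_i = -9, 1, 13.
  1·M_0 + 4·M_1 + 1·M_2 = 6(Δ_1 - Δ_0) = 60
  1·M_1 + 4·M_2 + 1·M_3 = 6(Δ_2 - Δ_1) = 72
Clamped end conditions give two more equations: 2h_0·M_0 + h_0·M_1 = 6(Δ_0 - p'(1)) = -66 and h_2·M_2 + 2h_2·M_3 = 6(p'(4) - Δ_2) = -114.
Forward elimination and back-substitution give M_0 = -626/15, M_1 = 262/15, M_2 = 478/15, M_3 = -1094/15.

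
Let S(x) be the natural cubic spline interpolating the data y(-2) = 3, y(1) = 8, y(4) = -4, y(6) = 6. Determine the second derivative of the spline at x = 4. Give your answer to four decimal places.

With M_i denoting the second derivative at x_i, h_i = 3, 3, 2, and Δ_i = (y_(i+1) − y_i)/h_i = 5/3, -4, 5:
  3·M_0 + 12·M_1 + 3·M_2 = 6(Δ_1 - Δ_0) = -34
  3·M_1 + 10·M_2 + 2·M_3 = 6(Δ_2 - Δ_1) = 54
Natural end conditions: M_0 = M_3 = 0.
Solving the tridiagonal system: M_0 = 0, M_1 = -502/111, M_2 = 250/37, M_3 = 0.

6.7568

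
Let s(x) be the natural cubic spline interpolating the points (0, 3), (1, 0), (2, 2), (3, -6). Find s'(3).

-11

With σ_i denoting the second derivative at x_i, h_i = 1, 1, 1, and Δ_i = (y_(i+1) − y_i)/h_i = -3, 2, -8:
  1·σ_0 + 4·σ_1 + 1·σ_2 = 6(Δ_1 - Δ_0) = 30
  1·σ_1 + 4·σ_2 + 1·σ_3 = 6(Δ_2 - Δ_1) = -60
Natural end conditions: σ_0 = σ_3 = 0.
Forward elimination and back-substitution give σ_0 = 0, σ_1 = 12, σ_2 = -18, σ_3 = 0.
On [2, 3], s'(x) = b_2 + 2c_2·(x - 2) + 3d_2·(x - 2)² with b_2 = Δ_2 - h_2(2σ_2 + σ_3)/6 = -2, c_2 = σ_2/2 = -9, d_2 = (σ_3 - σ_2)/(6h_2) = 3. So s'(3) = -11.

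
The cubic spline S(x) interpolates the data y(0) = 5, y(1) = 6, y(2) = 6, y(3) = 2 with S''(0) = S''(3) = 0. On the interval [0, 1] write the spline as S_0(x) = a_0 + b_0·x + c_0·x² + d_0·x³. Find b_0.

1

With m_i denoting the second derivative at x_i, h_i = 1, 1, 1, and Δ_i = (y_(i+1) − y_i)/h_i = 1, 0, -4:
  1·m_0 + 4·m_1 + 1·m_2 = 6(Δ_1 - Δ_0) = -6
  1·m_1 + 4·m_2 + 1·m_3 = 6(Δ_2 - Δ_1) = -24
Natural end conditions: m_0 = m_3 = 0.
Hence m_0 = 0, m_1 = 0, m_2 = -6, m_3 = 0.
On [0, 1], with S_0(x) = a_0 + b_0·x + c_0·x² + d_0·x³: c_0 = m_0/2 = 0, d_0 = (m_1 - m_0)/(6h_0) = 0, b_0 = Δ_0 - h_0(2m_0 + m_1)/6 = 1.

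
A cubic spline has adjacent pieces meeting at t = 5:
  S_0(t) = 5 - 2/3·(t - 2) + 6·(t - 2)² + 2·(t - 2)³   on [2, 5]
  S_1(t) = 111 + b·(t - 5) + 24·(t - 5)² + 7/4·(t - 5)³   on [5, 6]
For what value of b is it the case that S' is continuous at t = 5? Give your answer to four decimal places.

S_0'(t) = -2/3 + 12·(t - 2) + 6·(t - 2)², so S_0'(5) = 268/3. On the right, S_1'(5) = b, so b = 268/3.

89.3333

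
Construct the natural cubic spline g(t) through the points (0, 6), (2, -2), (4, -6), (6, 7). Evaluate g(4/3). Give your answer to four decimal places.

0.6914

Write M_i for g''(x_i). With h_i = 2, 2, 2 and divided differences Δ_i = -4, -2, 13/2, the continuity of g' gives the tridiagonal system
  2·M_0 + 8·M_1 + 2·M_2 = 6(Δ_1 - Δ_0) = 12
  2·M_1 + 8·M_2 + 2·M_3 = 6(Δ_2 - Δ_1) = 51
Natural end conditions: M_0 = M_3 = 0.
Hence M_0 = 0, M_1 = -1/10, M_2 = 32/5, M_3 = 0.
On [0, 2], g(t) = 6 - 119/30·t + 0·t² - 1/120·t³.
With t = 4/3: g(4/3) = 56/81.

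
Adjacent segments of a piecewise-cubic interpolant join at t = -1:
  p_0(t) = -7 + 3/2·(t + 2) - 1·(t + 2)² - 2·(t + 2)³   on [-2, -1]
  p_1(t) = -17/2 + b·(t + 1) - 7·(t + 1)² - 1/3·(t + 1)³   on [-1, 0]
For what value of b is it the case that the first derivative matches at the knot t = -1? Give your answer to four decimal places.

p_0'(t) = 3/2 - 2·(t + 2) - 6·(t + 2)², so p_0'(-1) = -13/2. On the right, p_1'(-1) = b, so b = -13/2.

-6.5000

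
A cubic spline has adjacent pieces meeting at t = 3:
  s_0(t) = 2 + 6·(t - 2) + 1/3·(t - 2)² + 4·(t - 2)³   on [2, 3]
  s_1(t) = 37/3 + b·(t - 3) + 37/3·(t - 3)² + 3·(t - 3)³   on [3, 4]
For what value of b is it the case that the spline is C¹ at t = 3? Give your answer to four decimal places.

18.6667

s_0'(t) = 6 + 2/3·(t - 2) + 12·(t - 2)², so s_0'(3) = 56/3. On the right, s_1'(3) = b, so b = 56/3.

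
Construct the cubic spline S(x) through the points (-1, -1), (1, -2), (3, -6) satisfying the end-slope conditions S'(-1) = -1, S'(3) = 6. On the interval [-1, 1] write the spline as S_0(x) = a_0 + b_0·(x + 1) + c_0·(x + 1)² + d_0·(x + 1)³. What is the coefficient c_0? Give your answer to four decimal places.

1.8125

Write m_i for S''(x_i). With h_i = 2, 2 and divided differences Δ_i = -1/2, -2, the continuity of S' gives the tridiagonal system
  2·m_0 + 8·m_1 + 2·m_2 = 6(Δ_1 - Δ_0) = -9
Clamped end conditions give two more equations: 2h_0·m_0 + h_0·m_1 = 6(Δ_0 - S'(-1)) = 3 and h_1·m_1 + 2h_1·m_2 = 6(S'(3) - Δ_1) = 48.
Solving: m_0 = 29/8, m_1 = -23/4, m_2 = 119/8.
On [-1, 1], with S_0(x) = a_0 + b_0·(x + 1) + c_0·(x + 1)² + d_0·(x + 1)³: c_0 = m_0/2 = 29/16, d_0 = (m_1 - m_0)/(6h_0) = -25/32, b_0 = Δ_0 - h_0(2m_0 + m_1)/6 = -1.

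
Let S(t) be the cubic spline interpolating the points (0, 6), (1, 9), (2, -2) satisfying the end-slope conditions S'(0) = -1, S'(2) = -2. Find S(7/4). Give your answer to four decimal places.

-0.2461

Write σ_i for S''(x_i). With h_i = 1, 1 and divided differences Δ_i = 3, -11, the continuity of S' gives the tridiagonal system
  1·σ_0 + 4·σ_1 + 1·σ_2 = 6(Δ_1 - Δ_0) = -84
Clamped end conditions give two more equations: 2h_0·σ_0 + h_0·σ_1 = 6(Δ_0 - S'(0)) = 24 and h_1·σ_1 + 2h_1·σ_2 = 6(S'(2) - Δ_1) = 54.
Solving the tridiagonal system: σ_0 = 65/2, σ_1 = -41, σ_2 = 95/2.
On [1, 2], S(t) = 9 - 21/4·(t - 1) - 41/2·(t - 1)² + 59/4·(t - 1)³.
With (t - 1) = 3/4: S(7/4) = -63/256.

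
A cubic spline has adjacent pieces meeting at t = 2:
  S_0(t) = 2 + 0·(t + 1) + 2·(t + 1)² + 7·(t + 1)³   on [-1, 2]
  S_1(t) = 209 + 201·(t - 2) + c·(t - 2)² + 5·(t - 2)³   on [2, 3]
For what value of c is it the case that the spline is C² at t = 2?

S_0''(t) = 4 + 42·(t + 1), so S_0''(2) = 130. On the right, S_1''(2) = 2c, so c = 65.

65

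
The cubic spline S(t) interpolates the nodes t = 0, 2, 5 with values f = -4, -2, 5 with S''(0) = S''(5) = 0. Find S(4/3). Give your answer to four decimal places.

-2.8642

Let M_i = S''(x_i). Step sizes h_i = 2, 3; slopes of the chords Δ_i = (y_(i+1) - y_i)/h_i = 1, 7/3.
  2·M_0 + 10·M_1 + 3·M_2 = 6(Δ_1 - Δ_0) = 8
Natural end conditions: M_0 = M_2 = 0.
Solving the tridiagonal system: M_0 = 0, M_1 = 4/5, M_2 = 0.
On [0, 2], S(t) = -4 + 11/15·t + 0·t² + 1/15·t³.
With t = 4/3: S(4/3) = -232/81.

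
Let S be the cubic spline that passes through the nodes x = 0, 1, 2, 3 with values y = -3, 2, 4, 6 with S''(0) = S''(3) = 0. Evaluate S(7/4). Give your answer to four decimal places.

Put M_i = S'' at the i-th knot. Here h = (1, 1, 1) and Δ = (5, 2, 2), so the interior equations h_(i-1)·M_(i-1) + 2(h_(i-1)+h_i)·M_i + h_i·M_(i+1) = 6(Δ_i − Δ_(i-1)) read
  1·M_0 + 4·M_1 + 1·M_2 = 6(Δ_1 - Δ_0) = -18
  1·M_1 + 4·M_2 + 1·M_3 = 6(Δ_2 - Δ_1) = 0
Natural end conditions: M_0 = M_3 = 0.
Hence M_0 = 0, M_1 = -24/5, M_2 = 6/5, M_3 = 0.
On [1, 2], S(x) = 2 + 17/5·(x - 1) - 12/5·(x - 1)² + 1·(x - 1)³.
With (x - 1) = 3/4: S(7/4) = 1159/320.

3.6219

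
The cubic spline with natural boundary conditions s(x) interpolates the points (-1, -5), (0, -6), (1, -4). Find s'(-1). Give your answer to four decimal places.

-1.7500

Let m_i = s''(x_i). Step sizes h_i = 1, 1; slopes of the chords Δ_i = (y_(i+1) - y_i)/h_i = -1, 2.
  1·m_0 + 4·m_1 + 1·m_2 = 6(Δ_1 - Δ_0) = 18
Natural end conditions: m_0 = m_2 = 0.
Forward elimination and back-substitution give m_0 = 0, m_1 = 9/2, m_2 = 0.
On [-1, 0], s'(x) = b_0 + 2c_0·(x + 1) + 3d_0·(x + 1)² with b_0 = Δ_0 - h_0(2m_0 + m_1)/6 = -7/4, c_0 = m_0/2 = 0, d_0 = (m_1 - m_0)/(6h_0) = 3/4. So s'(-1) = -7/4.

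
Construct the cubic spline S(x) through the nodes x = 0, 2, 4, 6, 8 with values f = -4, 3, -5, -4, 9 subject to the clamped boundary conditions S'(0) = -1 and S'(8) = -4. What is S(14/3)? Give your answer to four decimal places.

Put M_i = S'' at the i-th knot. Here h = (2, 2, 2, 2) and Δ = (7/2, -4, 1/2, 13/2), so the interior equations h_(i-1)·M_(i-1) + 2(h_(i-1)+h_i)·M_i + h_i·M_(i+1) = 6(Δ_i − Δ_(i-1)) read
  2·M_0 + 8·M_1 + 2·M_2 = 6(Δ_1 - Δ_0) = -45
  2·M_1 + 8·M_2 + 2·M_3 = 6(Δ_2 - Δ_1) = 27
  2·M_2 + 8·M_3 + 2·M_4 = 6(Δ_3 - Δ_2) = 36
Clamped end conditions give two more equations: 2h_0·M_0 + h_0·M_1 = 6(Δ_0 - S'(0)) = 27 and h_3·M_3 + 2h_3·M_4 = 6(S'(8) - Δ_3) = -63.
Solving the tridiagonal system: M_0 = 183/16, M_1 = -75/8, M_2 = 57/16, M_3 = 69/8, M_4 = -321/16.
On [4, 6], S(x) = -5 - 19/4·(x - 4) + 57/32·(x - 4)² + 27/64·(x - 4)³.
With (x - 4) = 2/3: S(14/3) = -29/4.

-7.2500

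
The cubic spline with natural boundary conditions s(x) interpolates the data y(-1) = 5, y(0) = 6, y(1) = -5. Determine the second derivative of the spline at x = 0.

-18

Let m_i = s''(x_i). Step sizes h_i = 1, 1; slopes of the chords Δ_i = (y_(i+1) - y_i)/h_i = 1, -11.
  1·m_0 + 4·m_1 + 1·m_2 = 6(Δ_1 - Δ_0) = -72
Natural end conditions: m_0 = m_2 = 0.
Hence m_0 = 0, m_1 = -18, m_2 = 0.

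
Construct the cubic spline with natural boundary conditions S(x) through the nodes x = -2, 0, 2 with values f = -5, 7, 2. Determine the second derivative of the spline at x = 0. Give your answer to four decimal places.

With M_i denoting the second derivative at x_i, h_i = 2, 2, and Δ_i = (y_(i+1) − y_i)/h_i = 6, -5/2:
  2·M_0 + 8·M_1 + 2·M_2 = 6(Δ_1 - Δ_0) = -51
Natural end conditions: M_0 = M_2 = 0.
Hence M_0 = 0, M_1 = -51/8, M_2 = 0.

-6.3750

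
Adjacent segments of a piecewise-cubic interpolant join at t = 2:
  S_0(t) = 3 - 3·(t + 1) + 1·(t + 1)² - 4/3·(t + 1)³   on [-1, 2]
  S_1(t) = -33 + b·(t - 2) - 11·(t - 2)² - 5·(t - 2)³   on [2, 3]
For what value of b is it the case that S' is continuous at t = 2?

S_0'(t) = -3 + 2·(t + 1) - 4·(t + 1)², so S_0'(2) = -33. On the right, S_1'(2) = b, so b = -33.

-33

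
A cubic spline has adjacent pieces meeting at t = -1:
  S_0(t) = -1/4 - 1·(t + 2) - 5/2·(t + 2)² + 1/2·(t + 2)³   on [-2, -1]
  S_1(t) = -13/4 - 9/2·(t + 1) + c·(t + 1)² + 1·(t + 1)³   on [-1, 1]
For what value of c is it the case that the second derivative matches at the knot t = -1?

S_0''(t) = -5 + 3·(t + 2), so S_0''(-1) = -2. On the right, S_1''(-1) = 2c, so c = -1.

-1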